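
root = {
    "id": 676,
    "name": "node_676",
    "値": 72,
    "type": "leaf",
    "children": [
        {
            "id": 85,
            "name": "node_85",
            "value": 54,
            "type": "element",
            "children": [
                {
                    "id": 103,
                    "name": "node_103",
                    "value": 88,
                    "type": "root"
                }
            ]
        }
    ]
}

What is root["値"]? 72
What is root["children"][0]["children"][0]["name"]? "node_103"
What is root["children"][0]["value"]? 54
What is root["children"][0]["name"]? "node_85"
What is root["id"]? 676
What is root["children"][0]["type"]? "element"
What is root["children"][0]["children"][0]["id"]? 103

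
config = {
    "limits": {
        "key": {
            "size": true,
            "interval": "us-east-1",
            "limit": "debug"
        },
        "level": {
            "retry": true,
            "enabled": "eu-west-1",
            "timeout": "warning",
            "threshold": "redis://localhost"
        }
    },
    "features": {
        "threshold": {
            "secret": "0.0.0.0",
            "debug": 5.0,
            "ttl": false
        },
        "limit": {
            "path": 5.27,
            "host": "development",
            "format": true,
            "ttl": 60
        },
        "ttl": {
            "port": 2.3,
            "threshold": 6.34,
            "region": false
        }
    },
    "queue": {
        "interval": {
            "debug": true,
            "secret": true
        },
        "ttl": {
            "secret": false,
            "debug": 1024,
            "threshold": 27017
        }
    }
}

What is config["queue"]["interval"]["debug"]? True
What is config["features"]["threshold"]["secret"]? "0.0.0.0"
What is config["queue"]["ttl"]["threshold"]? 27017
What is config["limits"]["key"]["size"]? True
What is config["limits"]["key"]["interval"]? "us-east-1"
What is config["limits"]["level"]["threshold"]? "redis://localhost"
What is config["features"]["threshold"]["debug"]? 5.0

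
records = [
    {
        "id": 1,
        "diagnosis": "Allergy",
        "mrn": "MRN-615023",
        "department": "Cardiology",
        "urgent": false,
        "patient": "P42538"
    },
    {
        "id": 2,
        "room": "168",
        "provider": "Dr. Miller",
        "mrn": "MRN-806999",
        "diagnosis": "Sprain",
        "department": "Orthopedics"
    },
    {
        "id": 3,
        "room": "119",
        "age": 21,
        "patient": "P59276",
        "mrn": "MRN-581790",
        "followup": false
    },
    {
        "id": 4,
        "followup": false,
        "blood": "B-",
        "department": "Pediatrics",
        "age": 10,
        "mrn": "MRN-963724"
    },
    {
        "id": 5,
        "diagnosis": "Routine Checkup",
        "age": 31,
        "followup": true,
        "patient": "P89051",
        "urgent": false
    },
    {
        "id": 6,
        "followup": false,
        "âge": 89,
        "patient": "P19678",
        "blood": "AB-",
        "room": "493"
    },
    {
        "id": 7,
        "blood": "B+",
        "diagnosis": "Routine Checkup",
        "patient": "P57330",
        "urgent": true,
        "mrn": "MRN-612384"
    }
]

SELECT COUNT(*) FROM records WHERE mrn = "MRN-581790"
1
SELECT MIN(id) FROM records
1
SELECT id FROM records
[1, 2, 3, 4, 5, 6, 7]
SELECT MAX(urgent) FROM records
True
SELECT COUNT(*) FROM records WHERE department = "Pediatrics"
1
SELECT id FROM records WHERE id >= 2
[2, 3, 4, 5, 6, 7]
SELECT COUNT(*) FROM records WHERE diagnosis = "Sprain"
1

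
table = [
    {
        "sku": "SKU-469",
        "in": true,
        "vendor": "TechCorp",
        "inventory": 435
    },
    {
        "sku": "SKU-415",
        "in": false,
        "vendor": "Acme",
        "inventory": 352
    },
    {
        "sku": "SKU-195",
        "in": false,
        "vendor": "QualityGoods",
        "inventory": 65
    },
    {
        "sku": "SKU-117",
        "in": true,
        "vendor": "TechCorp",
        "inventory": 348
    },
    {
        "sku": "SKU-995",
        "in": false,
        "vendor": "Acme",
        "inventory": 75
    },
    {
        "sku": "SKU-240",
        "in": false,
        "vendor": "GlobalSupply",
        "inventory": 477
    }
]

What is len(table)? 6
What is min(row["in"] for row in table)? False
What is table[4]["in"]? False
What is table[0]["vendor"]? "TechCorp"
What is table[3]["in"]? True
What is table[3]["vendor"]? "TechCorp"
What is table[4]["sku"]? "SKU-995"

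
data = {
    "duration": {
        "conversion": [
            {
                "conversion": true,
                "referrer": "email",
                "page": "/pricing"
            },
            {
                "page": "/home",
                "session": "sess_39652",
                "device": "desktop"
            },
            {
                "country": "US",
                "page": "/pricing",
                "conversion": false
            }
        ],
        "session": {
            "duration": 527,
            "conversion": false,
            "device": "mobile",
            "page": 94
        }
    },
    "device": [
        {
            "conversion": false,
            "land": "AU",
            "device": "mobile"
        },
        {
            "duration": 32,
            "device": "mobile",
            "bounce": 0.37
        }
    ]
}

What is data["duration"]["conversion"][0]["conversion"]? True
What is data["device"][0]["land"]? "AU"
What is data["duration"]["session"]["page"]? 94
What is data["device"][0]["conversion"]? False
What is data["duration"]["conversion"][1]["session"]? "sess_39652"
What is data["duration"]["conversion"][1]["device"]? "desktop"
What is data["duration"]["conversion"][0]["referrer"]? "email"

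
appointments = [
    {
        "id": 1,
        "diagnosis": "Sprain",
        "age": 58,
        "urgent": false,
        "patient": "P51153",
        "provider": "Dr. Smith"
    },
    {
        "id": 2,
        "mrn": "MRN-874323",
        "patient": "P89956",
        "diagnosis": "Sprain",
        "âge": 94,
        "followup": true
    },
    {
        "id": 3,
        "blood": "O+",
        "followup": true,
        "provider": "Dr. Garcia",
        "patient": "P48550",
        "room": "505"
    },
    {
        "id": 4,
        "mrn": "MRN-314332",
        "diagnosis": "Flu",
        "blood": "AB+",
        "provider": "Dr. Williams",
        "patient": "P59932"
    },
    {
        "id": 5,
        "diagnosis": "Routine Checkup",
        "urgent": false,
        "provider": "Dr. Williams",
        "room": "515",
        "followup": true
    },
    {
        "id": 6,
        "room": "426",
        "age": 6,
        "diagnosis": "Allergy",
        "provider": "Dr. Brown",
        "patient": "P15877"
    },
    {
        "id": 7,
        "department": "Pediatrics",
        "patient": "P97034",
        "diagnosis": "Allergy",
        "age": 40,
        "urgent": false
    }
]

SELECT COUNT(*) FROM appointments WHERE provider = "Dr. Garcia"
1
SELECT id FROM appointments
[1, 2, 3, 4, 5, 6, 7]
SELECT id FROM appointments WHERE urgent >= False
[1, 5, 7]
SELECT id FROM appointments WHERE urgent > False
[]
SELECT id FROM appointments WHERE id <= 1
[1]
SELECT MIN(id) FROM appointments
1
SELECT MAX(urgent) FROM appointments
False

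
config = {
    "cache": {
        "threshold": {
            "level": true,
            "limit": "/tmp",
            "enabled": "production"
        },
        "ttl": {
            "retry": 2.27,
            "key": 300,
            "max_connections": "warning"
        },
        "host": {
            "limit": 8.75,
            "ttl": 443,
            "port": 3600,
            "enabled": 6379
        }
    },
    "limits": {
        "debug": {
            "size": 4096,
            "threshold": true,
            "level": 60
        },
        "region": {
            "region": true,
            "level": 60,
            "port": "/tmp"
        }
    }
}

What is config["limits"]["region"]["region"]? True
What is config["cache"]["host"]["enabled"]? 6379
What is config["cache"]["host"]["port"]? 3600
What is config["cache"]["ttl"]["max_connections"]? "warning"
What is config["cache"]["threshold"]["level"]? True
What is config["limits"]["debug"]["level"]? 60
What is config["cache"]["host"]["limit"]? 8.75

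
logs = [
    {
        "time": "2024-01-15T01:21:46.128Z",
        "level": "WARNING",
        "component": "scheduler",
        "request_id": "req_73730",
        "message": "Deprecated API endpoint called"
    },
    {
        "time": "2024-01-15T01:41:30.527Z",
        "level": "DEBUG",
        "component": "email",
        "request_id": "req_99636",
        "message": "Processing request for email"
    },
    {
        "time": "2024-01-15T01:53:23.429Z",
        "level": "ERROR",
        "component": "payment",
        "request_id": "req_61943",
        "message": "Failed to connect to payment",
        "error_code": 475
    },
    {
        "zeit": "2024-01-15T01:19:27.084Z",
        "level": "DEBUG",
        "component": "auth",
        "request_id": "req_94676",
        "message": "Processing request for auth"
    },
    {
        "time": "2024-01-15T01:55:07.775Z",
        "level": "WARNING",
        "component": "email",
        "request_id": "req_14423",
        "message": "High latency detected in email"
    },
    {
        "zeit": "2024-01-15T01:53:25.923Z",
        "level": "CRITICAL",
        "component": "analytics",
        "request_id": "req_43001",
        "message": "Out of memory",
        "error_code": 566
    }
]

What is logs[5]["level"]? "CRITICAL"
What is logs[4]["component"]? "email"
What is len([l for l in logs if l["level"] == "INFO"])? 0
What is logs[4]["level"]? "WARNING"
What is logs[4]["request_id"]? "req_14423"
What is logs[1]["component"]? "email"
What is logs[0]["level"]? "WARNING"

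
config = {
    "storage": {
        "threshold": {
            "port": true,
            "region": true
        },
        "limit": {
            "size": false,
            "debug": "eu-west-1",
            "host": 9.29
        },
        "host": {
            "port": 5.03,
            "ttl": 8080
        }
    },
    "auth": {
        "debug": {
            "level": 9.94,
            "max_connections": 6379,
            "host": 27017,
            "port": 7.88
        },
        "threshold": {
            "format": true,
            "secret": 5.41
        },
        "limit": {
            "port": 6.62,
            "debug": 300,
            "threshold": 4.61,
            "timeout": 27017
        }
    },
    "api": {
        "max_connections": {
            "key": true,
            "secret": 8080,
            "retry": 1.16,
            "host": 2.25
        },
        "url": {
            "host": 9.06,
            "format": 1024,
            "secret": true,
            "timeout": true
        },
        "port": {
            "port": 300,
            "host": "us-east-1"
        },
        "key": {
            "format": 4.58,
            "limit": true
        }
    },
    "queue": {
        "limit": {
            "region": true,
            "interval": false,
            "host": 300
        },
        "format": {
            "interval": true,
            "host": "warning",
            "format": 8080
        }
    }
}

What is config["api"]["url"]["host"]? 9.06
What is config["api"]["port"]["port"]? 300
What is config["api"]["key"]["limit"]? True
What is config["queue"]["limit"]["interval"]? False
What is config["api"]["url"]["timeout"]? True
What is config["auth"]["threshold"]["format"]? True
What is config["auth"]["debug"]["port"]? 7.88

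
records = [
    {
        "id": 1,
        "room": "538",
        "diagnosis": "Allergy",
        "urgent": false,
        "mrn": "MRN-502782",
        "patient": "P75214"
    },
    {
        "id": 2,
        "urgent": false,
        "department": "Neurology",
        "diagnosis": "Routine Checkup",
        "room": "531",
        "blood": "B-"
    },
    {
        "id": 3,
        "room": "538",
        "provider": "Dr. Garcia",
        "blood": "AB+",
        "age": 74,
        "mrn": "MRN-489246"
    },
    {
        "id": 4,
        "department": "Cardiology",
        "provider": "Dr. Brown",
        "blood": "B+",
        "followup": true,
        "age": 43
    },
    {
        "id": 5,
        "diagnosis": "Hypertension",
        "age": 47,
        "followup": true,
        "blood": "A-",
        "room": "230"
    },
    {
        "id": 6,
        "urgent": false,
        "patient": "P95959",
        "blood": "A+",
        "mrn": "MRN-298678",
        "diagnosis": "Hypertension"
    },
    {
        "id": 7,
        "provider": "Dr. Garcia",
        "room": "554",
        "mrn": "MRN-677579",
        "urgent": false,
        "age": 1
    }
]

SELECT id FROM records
[1, 2, 3, 4, 5, 6, 7]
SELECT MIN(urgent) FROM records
False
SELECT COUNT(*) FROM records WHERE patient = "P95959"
1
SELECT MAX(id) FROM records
7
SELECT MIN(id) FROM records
1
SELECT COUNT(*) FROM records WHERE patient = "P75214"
1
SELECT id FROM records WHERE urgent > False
[]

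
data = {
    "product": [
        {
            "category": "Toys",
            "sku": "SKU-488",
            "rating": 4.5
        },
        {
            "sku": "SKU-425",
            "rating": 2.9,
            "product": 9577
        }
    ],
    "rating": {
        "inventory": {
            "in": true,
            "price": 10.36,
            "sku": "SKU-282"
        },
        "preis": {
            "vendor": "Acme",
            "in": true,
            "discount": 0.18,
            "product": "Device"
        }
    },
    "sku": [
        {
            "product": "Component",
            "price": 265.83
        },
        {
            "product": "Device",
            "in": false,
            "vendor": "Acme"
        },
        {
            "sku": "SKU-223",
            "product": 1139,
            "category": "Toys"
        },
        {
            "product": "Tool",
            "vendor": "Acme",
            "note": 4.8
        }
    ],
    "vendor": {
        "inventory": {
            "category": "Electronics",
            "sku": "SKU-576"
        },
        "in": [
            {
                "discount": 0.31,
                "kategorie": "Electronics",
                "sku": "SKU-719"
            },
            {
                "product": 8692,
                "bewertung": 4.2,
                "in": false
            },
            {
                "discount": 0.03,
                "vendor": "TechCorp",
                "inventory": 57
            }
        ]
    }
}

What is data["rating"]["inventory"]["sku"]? "SKU-282"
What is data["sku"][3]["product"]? "Tool"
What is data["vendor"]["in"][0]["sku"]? "SKU-719"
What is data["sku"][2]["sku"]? "SKU-223"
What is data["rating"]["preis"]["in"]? True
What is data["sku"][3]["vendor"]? "Acme"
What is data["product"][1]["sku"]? "SKU-425"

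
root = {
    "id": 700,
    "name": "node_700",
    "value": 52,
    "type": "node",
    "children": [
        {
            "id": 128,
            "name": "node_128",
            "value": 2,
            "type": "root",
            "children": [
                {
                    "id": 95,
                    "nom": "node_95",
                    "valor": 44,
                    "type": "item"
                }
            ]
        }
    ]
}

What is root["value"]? 52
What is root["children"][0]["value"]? 2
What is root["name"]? "node_700"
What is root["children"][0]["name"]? "node_128"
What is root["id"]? 700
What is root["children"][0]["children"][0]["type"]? "item"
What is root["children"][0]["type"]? "root"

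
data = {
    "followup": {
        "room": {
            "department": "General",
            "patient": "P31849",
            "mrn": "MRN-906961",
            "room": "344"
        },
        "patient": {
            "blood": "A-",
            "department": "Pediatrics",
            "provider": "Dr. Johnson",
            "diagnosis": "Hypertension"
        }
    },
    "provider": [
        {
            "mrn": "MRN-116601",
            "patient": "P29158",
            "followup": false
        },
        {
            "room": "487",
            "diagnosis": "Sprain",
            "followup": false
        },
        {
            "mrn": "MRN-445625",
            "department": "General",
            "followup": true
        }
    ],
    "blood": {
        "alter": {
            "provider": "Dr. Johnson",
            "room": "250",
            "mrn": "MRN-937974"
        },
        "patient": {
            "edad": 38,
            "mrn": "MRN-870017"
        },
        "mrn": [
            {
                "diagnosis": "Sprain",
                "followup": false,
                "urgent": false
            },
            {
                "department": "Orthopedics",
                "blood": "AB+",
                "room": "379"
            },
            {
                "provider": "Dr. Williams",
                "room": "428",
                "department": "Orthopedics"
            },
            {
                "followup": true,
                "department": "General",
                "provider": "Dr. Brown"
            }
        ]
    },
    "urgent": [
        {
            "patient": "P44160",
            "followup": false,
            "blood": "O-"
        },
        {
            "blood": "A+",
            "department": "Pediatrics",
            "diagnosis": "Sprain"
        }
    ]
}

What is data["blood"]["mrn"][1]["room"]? "379"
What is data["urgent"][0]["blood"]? "O-"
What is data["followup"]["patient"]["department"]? "Pediatrics"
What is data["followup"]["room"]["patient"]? "P31849"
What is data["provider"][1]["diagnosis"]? "Sprain"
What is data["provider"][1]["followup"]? False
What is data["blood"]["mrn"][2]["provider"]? "Dr. Williams"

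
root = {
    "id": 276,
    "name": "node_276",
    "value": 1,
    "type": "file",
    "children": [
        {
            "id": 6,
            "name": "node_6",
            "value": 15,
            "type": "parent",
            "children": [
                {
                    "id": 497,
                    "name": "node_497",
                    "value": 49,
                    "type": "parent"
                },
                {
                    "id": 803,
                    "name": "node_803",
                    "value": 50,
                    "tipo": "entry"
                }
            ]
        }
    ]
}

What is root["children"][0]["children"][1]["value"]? 50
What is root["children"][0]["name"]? "node_6"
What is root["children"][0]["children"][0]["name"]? "node_497"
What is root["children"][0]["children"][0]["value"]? 49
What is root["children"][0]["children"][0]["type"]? "parent"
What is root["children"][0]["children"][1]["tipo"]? "entry"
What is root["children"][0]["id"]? 6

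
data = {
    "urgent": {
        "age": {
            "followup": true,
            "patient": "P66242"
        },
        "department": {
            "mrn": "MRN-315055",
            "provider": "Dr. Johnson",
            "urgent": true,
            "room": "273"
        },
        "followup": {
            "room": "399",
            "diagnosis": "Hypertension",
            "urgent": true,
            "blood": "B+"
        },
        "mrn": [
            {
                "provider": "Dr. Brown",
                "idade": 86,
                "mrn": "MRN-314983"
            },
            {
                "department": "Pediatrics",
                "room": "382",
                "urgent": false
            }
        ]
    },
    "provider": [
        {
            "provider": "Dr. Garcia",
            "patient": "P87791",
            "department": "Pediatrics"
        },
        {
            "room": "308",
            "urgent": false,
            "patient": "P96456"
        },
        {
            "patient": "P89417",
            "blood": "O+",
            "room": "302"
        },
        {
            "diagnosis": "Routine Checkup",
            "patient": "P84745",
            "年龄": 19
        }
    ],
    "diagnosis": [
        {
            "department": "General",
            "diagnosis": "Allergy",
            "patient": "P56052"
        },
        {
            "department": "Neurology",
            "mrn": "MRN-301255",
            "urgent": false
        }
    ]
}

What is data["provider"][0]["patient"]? "P87791"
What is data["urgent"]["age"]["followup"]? True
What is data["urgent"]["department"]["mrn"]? "MRN-315055"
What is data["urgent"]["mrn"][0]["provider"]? "Dr. Brown"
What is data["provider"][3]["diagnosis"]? "Routine Checkup"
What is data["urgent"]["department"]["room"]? "273"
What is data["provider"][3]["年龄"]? 19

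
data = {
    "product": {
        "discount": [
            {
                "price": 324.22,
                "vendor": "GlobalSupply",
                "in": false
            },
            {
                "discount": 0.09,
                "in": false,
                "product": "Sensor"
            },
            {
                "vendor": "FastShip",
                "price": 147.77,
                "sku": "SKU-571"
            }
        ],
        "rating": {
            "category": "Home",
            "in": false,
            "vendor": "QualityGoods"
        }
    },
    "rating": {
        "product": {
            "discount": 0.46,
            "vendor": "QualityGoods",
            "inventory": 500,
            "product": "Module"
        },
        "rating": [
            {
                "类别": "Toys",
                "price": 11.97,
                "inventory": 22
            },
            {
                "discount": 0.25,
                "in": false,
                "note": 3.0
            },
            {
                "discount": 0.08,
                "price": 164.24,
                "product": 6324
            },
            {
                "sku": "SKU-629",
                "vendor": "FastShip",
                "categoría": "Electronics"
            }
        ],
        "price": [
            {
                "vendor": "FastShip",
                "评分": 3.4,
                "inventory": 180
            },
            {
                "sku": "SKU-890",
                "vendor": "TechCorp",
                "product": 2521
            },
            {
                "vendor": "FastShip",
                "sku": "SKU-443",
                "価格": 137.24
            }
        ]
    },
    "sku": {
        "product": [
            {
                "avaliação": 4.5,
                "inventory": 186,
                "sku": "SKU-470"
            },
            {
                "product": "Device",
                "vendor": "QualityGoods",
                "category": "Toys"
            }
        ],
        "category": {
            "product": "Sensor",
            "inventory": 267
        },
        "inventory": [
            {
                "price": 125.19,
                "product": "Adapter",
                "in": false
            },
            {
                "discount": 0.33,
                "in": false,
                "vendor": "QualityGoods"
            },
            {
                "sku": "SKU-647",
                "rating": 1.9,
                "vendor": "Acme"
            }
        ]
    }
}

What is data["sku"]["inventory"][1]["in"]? False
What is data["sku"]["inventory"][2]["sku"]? "SKU-647"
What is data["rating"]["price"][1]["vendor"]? "TechCorp"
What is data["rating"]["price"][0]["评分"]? 3.4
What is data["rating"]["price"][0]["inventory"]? 180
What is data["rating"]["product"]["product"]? "Module"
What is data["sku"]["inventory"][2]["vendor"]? "Acme"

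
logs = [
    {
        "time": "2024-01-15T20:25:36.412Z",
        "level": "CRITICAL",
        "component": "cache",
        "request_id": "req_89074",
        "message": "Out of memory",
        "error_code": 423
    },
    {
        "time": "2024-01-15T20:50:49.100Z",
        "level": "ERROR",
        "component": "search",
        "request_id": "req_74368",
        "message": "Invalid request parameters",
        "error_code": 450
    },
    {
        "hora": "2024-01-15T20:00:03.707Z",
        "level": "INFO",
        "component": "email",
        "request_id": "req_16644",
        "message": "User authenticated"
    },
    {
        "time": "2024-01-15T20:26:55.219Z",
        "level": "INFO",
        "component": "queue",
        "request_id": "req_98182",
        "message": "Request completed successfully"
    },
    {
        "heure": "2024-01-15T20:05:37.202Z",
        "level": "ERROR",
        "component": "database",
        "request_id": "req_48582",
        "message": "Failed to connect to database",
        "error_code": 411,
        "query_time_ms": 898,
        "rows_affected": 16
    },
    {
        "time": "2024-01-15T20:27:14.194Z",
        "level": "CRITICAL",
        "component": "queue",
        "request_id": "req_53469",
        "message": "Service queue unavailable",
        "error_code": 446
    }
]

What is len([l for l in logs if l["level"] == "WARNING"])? 0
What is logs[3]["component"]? "queue"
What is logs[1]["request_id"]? "req_74368"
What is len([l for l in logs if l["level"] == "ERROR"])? 2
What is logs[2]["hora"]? "2024-01-15T20:00:03.707Z"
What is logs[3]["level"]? "INFO"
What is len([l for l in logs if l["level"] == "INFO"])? 2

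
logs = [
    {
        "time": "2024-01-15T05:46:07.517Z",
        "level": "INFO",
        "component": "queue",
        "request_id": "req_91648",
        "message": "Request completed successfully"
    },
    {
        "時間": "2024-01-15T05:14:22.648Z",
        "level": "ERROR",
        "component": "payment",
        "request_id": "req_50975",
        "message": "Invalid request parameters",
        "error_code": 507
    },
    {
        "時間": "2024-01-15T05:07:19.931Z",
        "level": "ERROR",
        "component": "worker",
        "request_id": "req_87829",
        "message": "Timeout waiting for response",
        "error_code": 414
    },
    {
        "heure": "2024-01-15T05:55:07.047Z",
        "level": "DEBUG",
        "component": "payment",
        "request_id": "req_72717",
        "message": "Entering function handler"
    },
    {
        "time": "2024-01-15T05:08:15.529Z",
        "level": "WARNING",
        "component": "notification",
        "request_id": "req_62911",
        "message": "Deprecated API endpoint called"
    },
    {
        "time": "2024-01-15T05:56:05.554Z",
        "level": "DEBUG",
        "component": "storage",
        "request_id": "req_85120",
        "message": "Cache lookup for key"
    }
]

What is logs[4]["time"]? "2024-01-15T05:08:15.529Z"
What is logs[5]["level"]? "DEBUG"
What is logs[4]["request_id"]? "req_62911"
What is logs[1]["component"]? "payment"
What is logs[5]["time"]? "2024-01-15T05:56:05.554Z"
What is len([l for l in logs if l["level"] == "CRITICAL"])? 0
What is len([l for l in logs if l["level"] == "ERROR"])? 2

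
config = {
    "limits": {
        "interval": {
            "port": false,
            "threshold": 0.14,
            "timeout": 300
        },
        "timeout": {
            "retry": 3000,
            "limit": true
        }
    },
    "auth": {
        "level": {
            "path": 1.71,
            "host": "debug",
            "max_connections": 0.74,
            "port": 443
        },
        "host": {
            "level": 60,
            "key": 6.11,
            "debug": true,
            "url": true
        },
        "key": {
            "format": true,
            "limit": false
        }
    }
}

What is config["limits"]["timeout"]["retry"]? 3000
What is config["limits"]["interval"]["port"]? False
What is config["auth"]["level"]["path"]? 1.71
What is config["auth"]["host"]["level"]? 60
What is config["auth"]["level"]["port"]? 443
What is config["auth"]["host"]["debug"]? True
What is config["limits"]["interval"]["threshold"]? 0.14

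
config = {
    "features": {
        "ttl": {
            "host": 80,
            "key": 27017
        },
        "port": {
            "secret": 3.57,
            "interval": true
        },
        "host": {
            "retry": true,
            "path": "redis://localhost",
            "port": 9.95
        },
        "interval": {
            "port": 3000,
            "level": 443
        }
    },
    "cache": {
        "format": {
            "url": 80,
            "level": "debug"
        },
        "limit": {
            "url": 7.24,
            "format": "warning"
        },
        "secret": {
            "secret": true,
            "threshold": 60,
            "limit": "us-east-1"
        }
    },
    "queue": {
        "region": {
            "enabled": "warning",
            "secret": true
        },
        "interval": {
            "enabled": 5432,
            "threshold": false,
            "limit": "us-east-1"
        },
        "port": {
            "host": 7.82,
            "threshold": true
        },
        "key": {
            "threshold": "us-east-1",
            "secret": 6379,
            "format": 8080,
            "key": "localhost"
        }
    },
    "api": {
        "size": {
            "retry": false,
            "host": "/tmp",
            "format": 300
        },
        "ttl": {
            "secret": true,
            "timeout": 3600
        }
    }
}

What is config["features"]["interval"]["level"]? 443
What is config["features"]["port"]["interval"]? True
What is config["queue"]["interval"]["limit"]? "us-east-1"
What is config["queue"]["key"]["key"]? "localhost"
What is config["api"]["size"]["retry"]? False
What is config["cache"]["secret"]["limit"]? "us-east-1"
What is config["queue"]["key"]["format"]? 8080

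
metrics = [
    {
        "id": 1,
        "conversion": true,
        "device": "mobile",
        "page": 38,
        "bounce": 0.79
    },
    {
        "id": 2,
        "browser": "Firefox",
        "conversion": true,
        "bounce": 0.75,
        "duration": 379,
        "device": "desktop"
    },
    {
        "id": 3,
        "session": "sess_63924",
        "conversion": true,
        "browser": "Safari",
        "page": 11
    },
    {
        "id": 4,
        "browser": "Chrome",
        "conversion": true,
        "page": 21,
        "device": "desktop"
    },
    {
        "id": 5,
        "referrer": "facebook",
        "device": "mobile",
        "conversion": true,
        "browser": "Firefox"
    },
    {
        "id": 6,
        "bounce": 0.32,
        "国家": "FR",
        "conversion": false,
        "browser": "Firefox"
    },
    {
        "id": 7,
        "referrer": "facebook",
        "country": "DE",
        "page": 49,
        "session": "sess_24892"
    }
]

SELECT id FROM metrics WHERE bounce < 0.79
[2, 6]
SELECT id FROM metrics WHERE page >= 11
[1, 3, 4, 7]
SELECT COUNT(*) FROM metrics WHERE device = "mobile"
2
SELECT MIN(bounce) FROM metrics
0.32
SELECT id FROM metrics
[1, 2, 3, 4, 5, 6, 7]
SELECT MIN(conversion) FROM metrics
False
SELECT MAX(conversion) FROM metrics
True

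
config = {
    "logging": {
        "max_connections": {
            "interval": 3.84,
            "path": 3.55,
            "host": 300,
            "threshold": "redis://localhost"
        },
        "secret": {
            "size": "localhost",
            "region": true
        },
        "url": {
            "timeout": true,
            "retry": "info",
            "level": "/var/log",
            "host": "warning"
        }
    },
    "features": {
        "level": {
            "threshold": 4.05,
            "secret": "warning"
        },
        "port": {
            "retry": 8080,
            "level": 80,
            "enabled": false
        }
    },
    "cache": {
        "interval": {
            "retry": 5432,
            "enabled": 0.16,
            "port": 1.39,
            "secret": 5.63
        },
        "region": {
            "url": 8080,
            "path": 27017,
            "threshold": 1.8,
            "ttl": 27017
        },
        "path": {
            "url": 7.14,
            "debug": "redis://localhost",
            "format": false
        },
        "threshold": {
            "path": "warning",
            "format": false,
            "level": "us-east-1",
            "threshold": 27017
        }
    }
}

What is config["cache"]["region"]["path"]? 27017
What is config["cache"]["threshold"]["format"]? False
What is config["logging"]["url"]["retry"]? "info"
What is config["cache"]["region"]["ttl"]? 27017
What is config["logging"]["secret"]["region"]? True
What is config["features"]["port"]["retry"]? 8080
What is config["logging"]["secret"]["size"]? "localhost"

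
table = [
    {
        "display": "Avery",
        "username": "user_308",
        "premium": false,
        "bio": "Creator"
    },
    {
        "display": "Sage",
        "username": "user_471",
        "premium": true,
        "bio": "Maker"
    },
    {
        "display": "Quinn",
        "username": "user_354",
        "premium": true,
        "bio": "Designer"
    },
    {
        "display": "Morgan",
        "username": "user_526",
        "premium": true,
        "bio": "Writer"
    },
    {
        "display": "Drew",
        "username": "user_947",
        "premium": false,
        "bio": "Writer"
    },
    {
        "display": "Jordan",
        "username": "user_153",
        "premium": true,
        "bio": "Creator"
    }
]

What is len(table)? 6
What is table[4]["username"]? "user_947"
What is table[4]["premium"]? False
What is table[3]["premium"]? True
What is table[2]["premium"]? True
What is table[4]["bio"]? "Writer"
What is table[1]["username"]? "user_471"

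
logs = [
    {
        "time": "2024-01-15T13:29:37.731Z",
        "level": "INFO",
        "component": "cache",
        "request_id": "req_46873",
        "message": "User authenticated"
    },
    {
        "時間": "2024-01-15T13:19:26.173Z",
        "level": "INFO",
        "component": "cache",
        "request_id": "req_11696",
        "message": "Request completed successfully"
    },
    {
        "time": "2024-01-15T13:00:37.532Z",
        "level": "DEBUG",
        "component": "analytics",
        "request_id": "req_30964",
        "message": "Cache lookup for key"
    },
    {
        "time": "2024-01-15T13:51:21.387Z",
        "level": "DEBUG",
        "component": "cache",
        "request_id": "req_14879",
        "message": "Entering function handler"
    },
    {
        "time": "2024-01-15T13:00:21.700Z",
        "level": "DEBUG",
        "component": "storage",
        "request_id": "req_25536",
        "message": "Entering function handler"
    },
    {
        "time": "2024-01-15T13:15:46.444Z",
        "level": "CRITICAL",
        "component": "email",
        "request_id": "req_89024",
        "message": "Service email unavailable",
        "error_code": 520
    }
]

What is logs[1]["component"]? "cache"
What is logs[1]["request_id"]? "req_11696"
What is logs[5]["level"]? "CRITICAL"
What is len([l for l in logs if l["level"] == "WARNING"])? 0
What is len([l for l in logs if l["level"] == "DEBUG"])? 3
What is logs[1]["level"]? "INFO"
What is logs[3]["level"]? "DEBUG"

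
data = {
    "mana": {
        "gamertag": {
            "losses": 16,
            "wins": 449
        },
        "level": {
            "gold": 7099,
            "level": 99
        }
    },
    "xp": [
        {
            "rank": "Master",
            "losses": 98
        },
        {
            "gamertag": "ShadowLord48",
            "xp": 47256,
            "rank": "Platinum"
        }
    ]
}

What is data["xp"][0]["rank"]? "Master"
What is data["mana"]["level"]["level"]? 99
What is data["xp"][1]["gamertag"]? "ShadowLord48"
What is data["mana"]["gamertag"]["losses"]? 16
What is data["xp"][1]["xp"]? 47256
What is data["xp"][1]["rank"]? "Platinum"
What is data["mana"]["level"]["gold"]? 7099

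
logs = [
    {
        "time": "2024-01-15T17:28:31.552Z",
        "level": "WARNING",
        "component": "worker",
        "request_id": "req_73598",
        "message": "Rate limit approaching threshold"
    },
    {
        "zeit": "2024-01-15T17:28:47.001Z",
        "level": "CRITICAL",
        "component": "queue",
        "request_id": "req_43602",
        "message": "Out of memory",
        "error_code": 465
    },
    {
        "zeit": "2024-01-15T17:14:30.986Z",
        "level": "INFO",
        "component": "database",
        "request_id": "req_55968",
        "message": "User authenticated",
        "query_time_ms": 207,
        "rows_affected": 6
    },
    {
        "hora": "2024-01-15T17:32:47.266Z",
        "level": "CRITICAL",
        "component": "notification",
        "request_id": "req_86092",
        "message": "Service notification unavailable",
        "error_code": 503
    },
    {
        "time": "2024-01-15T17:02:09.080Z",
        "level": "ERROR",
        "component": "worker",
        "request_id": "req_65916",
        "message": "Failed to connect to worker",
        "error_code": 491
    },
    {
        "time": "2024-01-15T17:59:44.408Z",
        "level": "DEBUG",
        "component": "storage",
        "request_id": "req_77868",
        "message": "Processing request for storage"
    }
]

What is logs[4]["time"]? "2024-01-15T17:02:09.080Z"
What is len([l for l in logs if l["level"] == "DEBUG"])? 1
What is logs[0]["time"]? "2024-01-15T17:28:31.552Z"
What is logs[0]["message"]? "Rate limit approaching threshold"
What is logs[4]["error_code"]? 491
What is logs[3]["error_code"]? 503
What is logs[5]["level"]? "DEBUG"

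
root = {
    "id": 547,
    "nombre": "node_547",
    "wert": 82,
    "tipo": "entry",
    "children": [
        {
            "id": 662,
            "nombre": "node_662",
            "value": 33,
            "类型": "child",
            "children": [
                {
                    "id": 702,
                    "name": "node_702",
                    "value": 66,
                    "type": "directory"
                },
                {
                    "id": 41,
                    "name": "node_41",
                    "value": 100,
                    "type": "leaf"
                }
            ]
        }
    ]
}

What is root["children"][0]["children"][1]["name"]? "node_41"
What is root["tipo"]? "entry"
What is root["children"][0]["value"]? 33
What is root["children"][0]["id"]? 662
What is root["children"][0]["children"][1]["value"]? 100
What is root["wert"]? 82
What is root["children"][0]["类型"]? "child"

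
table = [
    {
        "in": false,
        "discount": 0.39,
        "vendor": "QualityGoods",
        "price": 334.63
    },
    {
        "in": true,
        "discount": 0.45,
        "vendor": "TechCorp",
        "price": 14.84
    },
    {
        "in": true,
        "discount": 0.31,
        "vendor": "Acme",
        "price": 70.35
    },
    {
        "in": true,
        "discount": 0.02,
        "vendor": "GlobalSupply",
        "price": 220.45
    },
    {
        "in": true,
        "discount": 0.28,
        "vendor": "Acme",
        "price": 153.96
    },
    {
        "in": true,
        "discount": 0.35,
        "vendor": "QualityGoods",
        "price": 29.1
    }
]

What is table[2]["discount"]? 0.31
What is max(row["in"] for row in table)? True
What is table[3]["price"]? 220.45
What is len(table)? 6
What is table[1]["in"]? True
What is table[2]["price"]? 70.35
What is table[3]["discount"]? 0.02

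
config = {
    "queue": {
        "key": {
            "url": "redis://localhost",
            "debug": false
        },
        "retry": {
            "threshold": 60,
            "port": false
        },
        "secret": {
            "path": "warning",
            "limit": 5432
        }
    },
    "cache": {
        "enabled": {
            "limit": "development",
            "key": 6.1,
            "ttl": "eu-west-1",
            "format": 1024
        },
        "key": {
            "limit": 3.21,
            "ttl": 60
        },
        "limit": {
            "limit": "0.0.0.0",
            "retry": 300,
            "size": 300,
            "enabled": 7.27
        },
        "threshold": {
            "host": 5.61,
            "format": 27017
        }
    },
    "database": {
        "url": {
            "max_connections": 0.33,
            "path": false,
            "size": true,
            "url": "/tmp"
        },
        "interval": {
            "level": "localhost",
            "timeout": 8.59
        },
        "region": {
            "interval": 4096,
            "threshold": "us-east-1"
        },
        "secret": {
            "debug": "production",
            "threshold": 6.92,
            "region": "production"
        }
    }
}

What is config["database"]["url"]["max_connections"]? 0.33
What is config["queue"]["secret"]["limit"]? 5432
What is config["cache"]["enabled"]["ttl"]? "eu-west-1"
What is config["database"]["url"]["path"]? False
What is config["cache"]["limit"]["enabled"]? 7.27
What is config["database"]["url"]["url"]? "/tmp"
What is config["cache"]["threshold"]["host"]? 5.61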